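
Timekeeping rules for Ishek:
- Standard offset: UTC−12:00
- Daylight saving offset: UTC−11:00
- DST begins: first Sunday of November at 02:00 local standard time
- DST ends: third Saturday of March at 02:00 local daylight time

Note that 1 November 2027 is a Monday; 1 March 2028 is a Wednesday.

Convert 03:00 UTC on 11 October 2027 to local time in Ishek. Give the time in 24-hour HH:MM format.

15:00

1 November 2027 is a Monday, so the first Sunday is November 7.
1 March 2028 is a Wednesday, so the first Saturday is March 4 and the third is March 18.
At the standard offset (UTC−12:00), 03:00 UTC − 12h = 15:00 Ishek standard time (rolling into the previous day, 10 October 2027).
The standard-time date in Ishek, 10 October 2027, does not fall between 7 November 2027 and 18 March 2028, so daylight saving is not in effect and Ishek is at UTC−12:00.
03:00 UTC − 12h = 15:00 local (rolling into the previous day, 10 October 2027).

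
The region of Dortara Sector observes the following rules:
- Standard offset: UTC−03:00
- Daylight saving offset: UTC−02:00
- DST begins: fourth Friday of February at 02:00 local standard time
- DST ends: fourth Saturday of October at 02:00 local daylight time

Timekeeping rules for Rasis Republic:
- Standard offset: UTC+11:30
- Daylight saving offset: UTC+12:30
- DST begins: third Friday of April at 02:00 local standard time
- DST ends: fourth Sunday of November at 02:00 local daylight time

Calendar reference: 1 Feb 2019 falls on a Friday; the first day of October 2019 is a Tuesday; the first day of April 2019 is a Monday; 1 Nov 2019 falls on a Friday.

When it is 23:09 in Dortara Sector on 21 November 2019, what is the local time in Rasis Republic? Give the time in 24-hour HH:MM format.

1 February 2019 is a Friday, so the first Friday is February 1 and the fourth is February 22.
1 October 2019 is a Tuesday, so the first Saturday is October 5 and the fourth is October 26.
21 November 2019 does not fall between 22 February and 26 October, so daylight saving is not in effect and Dortara Sector is at UTC−03:00.
23:09 Dortara Sector + 3h = 02:09 UTC (rolling into the next day, 22 November 2019).
1 April 2019 is a Monday, so the first Friday is April 5 and the third is April 19.
1 November 2019 is a Friday, so the first Sunday is November 3 and the fourth is November 24.
At the standard offset (UTC+11:30), 02:09 UTC + 11h30m = 13:39 Rasis Republic standard time.
The standard-time date in Rasis Republic, 22 November 2019, lies within the daylight-saving period (19 April – 24 November), so Rasis Republic is on daylight time, UTC+12:30.
02:09 UTC + 12h30m = 14:39 Rasis Republic.

14:39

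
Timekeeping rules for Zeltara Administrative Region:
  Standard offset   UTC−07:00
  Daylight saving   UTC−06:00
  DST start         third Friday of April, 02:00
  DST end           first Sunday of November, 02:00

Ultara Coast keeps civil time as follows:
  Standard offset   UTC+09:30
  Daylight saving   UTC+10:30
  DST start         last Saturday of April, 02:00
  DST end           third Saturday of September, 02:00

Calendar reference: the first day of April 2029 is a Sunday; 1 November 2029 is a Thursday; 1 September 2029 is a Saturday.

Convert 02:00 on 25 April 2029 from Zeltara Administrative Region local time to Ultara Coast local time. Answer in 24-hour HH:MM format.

17:30

1 April 2029 is a Sunday, so the first Friday is April 6 and the third is April 20.
1 November 2029 is a Thursday, so the first Sunday is November 4.
25 April 2029 lies within the daylight-saving period (20 April – 4 November), so Zeltara Administrative Region is on daylight time, UTC−06:00.
02:00 Zeltara Administrative Region + 6h = 08:00 UTC.
1 April 2029 is a Sunday, so Saturdays fall on 7, 14, 21, 28; the last is April 28.
1 September 2029 is a Saturday, so the first Saturday is September 1 and the third is September 15.
At the standard offset (UTC+09:30), 08:00 UTC + 9h30m = 17:30 Ultara Coast standard time.
Daylight saving runs 28 April – 15 September; the standard-time date in Ultara Coast, 25 April 2029, is outside that window, so Ultara Coast is on standard time at UTC+09:30.
08:00 UTC + 9h30m = 17:30 Ultara Coast.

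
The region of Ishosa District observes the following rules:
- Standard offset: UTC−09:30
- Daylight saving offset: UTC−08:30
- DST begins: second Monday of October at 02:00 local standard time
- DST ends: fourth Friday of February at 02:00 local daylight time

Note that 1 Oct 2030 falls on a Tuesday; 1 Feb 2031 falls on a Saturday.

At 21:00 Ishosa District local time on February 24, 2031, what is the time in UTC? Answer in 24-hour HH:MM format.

1 October 2030 is a Tuesday, so the first Monday is October 7 and the second is October 14.
1 February 2031 is a Saturday, so the first Friday is February 7 and the fourth is February 28.
February 24, 2031 falls between 14 October 2030 and 28 February 2031, so daylight saving is in effect and Ishosa District is at UTC−08:30.
21:00 local + 8h30m = 05:30 UTC (rolling into the next day, 25 February 2031).

05:30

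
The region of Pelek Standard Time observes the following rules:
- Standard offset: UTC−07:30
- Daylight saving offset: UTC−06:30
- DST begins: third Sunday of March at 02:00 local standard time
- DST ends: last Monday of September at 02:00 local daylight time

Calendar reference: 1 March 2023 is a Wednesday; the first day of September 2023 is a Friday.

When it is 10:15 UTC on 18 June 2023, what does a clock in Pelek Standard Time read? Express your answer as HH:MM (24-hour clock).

03:45

1 March 2023 is a Wednesday, so the first Sunday is March 5 and the third is March 19.
1 September 2023 is a Friday, so Mondays fall on 4, 11, 18, 25; the last is September 25.
At the standard offset (UTC−07:30), 10:15 UTC − 7h30m = 02:45 Pelek Standard Time standard time.
Daylight saving runs 19 March – 25 September; the standard-time date in Pelek Standard Time, 18 June 2023, is inside that window, so Pelek Standard Time is at UTC−06:30.
10:15 UTC − 6h30m = 03:45 local.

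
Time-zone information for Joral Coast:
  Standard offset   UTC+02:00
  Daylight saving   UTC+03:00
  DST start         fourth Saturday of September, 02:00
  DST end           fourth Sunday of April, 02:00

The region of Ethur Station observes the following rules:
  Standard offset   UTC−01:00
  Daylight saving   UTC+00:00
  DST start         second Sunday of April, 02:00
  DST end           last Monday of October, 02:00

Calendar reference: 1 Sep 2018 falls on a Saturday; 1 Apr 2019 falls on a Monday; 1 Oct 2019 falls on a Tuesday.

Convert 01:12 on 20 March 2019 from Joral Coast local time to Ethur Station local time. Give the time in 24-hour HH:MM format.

1 September 2018 is a Saturday, so the first Saturday is September 1 and the fourth is September 22.
1 April 2019 is a Monday, so the first Sunday is April 7 and the fourth is April 28.
20 March 2019 lies within the daylight-saving period (22 September 2018 – 28 April 2019), so Joral Coast is on daylight time, UTC+03:00.
01:12 Joral Coast − 3h = 22:12 UTC (rolling into the previous day, 19 March 2019).
1 April 2019 is a Monday, so the first Sunday is April 7 and the second is April 14.
1 October 2019 is a Tuesday, so Mondays fall on 7, 14, 21, 28; the last is October 28.
At the standard offset (UTC−01:00), 22:12 UTC − 1h = 21:12 Ethur Station standard time.
The standard-time date in Ethur Station, 19 March 2019, does not fall between 14 April and 28 October, so daylight saving is not in effect and Ethur Station is at UTC−01:00.
22:12 UTC − 1h = 21:12 Ethur Station.

21:12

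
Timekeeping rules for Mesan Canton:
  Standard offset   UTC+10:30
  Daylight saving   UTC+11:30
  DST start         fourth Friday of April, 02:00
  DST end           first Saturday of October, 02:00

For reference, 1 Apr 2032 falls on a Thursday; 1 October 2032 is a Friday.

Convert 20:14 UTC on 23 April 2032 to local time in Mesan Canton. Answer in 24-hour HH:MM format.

07:44

1 April 2032 is a Thursday, so the first Friday is April 2 and the fourth is April 23.
1 October 2032 is a Friday, so the first Saturday is October 2.
At the standard offset (UTC+10:30), 20:14 UTC + 10h30m = 06:44 Mesan Canton standard time (rolling into the next day, 24 April 2032).
The standard-time date in Mesan Canton, 24 April 2032, lies within the daylight-saving period (23 April – 2 October), so Mesan Canton is on daylight time, UTC+11:30.
20:14 UTC + 11h30m = 07:44 local (rolling into the next day, 24 April 2032).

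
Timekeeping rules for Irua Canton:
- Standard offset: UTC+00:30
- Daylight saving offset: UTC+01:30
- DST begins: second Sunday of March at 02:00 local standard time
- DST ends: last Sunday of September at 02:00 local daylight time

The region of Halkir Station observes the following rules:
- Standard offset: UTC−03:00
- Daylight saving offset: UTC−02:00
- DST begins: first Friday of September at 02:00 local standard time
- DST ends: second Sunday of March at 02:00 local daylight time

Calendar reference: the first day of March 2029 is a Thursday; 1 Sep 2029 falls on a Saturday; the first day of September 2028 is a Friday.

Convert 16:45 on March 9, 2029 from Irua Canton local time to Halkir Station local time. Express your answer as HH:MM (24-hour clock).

14:15

1 March 2029 is a Thursday, so the first Sunday is March 4 and the second is March 11.
1 September 2029 is a Saturday, so Sundays fall on 2, 9, 16, 23, 30; the last is September 30.
March 9, 2029 is outside the daylight-saving period (11 March – 30 September), so Irua Canton is on standard time, UTC+00:30.
16:45 Irua Canton − 0h30m = 16:15 UTC.
1 September 2028 is a Friday, so the first Friday is September 1.
1 March 2029 is a Thursday, so the first Sunday is March 4 and the second is March 11.
At the standard offset (UTC−03:00), 16:15 UTC − 3h = 13:15 Halkir Station standard time.
The standard-time date in Halkir Station, March 9, 2029, falls between 1 September 2028 and 11 March 2029, so daylight saving is in effect and Halkir Station is at UTC−02:00.
16:15 UTC − 2h = 14:15 Halkir Station.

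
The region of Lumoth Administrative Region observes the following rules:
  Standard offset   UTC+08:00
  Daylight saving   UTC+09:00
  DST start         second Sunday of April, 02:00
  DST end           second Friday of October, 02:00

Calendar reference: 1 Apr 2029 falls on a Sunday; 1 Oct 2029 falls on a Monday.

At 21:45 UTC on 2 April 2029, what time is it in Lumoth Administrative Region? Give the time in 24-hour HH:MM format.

1 April 2029 is a Sunday, so the first Sunday is April 1 and the second is April 8.
1 October 2029 is a Monday, so the first Friday is October 5 and the second is October 12.
At the standard offset (UTC+08:00), 21:45 UTC + 8h = 05:45 Lumoth Administrative Region standard time (rolling into the next day, 3 April 2029).
The standard-time date in Lumoth Administrative Region, 3 April 2029, does not fall between 8 April and 12 October, so daylight saving is not in effect and Lumoth Administrative Region is at UTC+08:00.
21:45 UTC + 8h = 05:45 local (rolling into the next day, 3 April 2029).

05:45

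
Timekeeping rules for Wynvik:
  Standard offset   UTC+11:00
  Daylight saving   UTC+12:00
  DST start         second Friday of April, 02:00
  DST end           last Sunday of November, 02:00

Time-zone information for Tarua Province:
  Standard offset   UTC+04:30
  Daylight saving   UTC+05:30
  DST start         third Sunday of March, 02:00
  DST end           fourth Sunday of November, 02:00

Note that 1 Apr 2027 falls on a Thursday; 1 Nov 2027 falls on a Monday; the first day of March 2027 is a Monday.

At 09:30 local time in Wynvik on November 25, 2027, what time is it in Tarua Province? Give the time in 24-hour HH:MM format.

03:00

1 April 2027 is a Thursday, so the first Friday is April 2 and the second is April 9.
1 November 2027 is a Monday, so Sundays fall on 7, 14, 21, 28; the last is November 28.
November 25, 2027 falls between 9 April and 28 November, so daylight saving is in effect and Wynvik is at UTC+12:00.
09:30 Wynvik − 12h = 21:30 UTC (rolling into the previous day, 24 November 2027).
1 March 2027 is a Monday, so the first Sunday is March 7 and the third is March 21.
1 November 2027 is a Monday, so the first Sunday is November 7 and the fourth is November 28.
At the standard offset (UTC+04:30), 21:30 UTC + 4h30m = 02:00 Tarua Province standard time (rolling into the next day, 25 November 2027).
Daylight saving runs 21 March – 28 November; the standard-time date in Tarua Province, November 25, 2027, is inside that window, so Tarua Province is at UTC+05:30.
21:30 UTC + 5h30m = 03:00 Tarua Province (rolling into the next day, 25 November 2027).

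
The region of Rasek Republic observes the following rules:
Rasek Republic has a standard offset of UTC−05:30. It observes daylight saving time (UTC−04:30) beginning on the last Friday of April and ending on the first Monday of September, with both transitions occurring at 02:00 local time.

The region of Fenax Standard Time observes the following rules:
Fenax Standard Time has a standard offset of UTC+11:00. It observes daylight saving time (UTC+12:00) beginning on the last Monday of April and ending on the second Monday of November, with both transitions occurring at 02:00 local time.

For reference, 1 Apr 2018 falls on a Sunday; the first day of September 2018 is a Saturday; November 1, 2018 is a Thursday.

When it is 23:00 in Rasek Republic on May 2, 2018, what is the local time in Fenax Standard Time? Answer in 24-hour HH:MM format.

1 April 2018 is a Sunday, so Fridays fall on 6, 13, 20, 27; the last is April 27.
1 September 2018 is a Saturday, so the first Monday is September 3.
May 2, 2018 falls between 27 April and 3 September, so daylight saving is in effect and Rasek Republic is at UTC−04:30.
23:00 Rasek Republic + 4h30m = 03:30 UTC (rolling into the next day, 3 May 2018).
1 April 2018 is a Sunday, so Mondays fall on 2, 9, 16, 23, 30; the last is April 30.
1 November 2018 is a Thursday, so the first Monday is November 5 and the second is November 12.
At the standard offset (UTC+11:00), 03:30 UTC + 11h = 14:30 Fenax Standard Time standard time.
The standard-time date in Fenax Standard Time, May 3, 2018, falls between 30 April and 12 November, so daylight saving is in effect and Fenax Standard Time is at UTC+12:00.
03:30 UTC + 12h = 15:30 Fenax Standard Time.

15:30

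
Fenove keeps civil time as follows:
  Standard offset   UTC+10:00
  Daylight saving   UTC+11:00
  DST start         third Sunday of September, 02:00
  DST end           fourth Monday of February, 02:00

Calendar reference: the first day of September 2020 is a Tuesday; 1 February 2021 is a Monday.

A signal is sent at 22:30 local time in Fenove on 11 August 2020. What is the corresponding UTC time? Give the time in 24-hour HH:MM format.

12:30

1 September 2020 is a Tuesday, so the first Sunday is September 6 and the third is September 20.
1 February 2021 is a Monday, so the first Monday is February 1 and the fourth is February 22.
11 August 2020 is outside the daylight-saving period (20 September 2020 – 22 February 2021), so Fenove is on standard time, UTC+10:00.
22:30 local − 10h = 12:30 UTC.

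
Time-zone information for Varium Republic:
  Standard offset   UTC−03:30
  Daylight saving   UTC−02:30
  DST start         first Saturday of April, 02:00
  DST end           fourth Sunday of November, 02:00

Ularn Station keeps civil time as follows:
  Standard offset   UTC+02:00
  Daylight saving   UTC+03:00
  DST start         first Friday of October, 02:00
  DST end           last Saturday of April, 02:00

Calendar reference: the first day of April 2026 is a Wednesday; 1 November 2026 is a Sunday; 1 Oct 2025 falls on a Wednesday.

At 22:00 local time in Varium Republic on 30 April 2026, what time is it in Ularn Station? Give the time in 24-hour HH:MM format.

02:30

1 April 2026 is a Wednesday, so the first Saturday is April 4.
1 November 2026 is a Sunday, so the first Sunday is November 1 and the fourth is November 22.
Daylight saving runs 4 April – 22 November; 30 April 2026 is inside that window, so Varium Republic is at UTC−02:30.
22:00 Varium Republic + 2h30m = 00:30 UTC (rolling into the next day, 1 May 2026).
1 October 2025 is a Wednesday, so the first Friday is October 3.
1 April 2026 is a Wednesday, so Saturdays fall on 4, 11, 18, 25; the last is April 25.
At the standard offset (UTC+02:00), 00:30 UTC + 2h = 02:30 Ularn Station standard time.
The standard-time date in Ularn Station, 1 May 2026, does not fall between 3 October 2025 and 25 April 2026, so daylight saving is not in effect and Ularn Station is at UTC+02:00.
00:30 UTC + 2h = 02:30 Ularn Station.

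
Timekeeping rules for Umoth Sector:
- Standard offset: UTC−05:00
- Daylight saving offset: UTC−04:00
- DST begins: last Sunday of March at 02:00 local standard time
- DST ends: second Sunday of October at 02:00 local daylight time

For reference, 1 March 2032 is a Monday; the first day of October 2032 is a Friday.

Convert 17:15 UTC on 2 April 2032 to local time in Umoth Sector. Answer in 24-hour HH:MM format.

1 March 2032 is a Monday, so Sundays fall on 7, 14, 21, 28; the last is March 28.
1 October 2032 is a Friday, so the first Sunday is October 3 and the second is October 10.
At the standard offset (UTC−05:00), 17:15 UTC − 5h = 12:15 Umoth Sector standard time.
Daylight saving runs 28 March – 10 October; the standard-time date in Umoth Sector, 2 April 2032, is inside that window, so Umoth Sector is at UTC−04:00.
17:15 UTC − 4h = 13:15 local.

13:15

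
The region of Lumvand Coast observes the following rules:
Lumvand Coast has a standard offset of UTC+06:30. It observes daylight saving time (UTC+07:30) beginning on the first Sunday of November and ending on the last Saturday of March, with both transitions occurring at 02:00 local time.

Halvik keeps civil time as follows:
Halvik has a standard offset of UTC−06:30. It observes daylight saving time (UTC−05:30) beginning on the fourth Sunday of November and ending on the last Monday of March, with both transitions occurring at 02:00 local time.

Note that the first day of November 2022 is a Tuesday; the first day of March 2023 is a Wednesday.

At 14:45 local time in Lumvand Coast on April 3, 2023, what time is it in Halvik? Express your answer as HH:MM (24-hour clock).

01:45

1 November 2022 is a Tuesday, so the first Sunday is November 6.
1 March 2023 is a Wednesday, so Saturdays fall on 4, 11, 18, 25; the last is March 25.
Daylight saving runs 6 November 2022 – 25 March 2023; April 3, 2023 is outside that window, so Lumvand Coast is on standard time at UTC+06:30.
14:45 Lumvand Coast − 6h30m = 08:15 UTC.
1 November 2022 is a Tuesday, so the first Sunday is November 6 and the fourth is November 27.
1 March 2023 is a Wednesday, so Mondays fall on 6, 13, 20, 27; the last is March 27.
At the standard offset (UTC−06:30), 08:15 UTC − 6h30m = 01:45 Halvik standard time.
Daylight saving runs 27 November 2022 – 27 March 2023; the standard-time date in Halvik, April 3, 2023, is outside that window, so Halvik is on standard time at UTC−06:30.
08:15 UTC − 6h30m = 01:45 Halvik.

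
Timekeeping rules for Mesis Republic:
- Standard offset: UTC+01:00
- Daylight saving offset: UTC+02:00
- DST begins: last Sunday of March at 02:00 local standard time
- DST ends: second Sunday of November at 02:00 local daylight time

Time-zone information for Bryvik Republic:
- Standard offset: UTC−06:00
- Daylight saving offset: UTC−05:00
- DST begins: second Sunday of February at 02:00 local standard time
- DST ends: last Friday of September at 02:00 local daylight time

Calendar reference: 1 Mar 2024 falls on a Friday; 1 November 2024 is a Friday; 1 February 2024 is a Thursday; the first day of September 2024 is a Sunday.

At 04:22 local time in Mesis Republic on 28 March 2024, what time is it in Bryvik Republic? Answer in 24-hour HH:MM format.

1 March 2024 is a Friday, so Sundays fall on 3, 10, 17, 24, 31; the last is March 31.
1 November 2024 is a Friday, so the first Sunday is November 3 and the second is November 10.
28 March 2024 does not fall between 31 March and 10 November, so daylight saving is not in effect and Mesis Republic is at UTC+01:00.
04:22 Mesis Republic − 1h = 03:22 UTC.
1 February 2024 is a Thursday, so the first Sunday is February 4 and the second is February 11.
1 September 2024 is a Sunday, so Fridays fall on 6, 13, 20, 27; the last is September 27.
At the standard offset (UTC−06:00), 03:22 UTC − 6h = 21:22 Bryvik Republic standard time (rolling into the previous day, 27 March 2024).
The standard-time date in Bryvik Republic, 27 March 2024, lies within the daylight-saving period (11 February – 27 September), so Bryvik Republic is on daylight time, UTC−05:00.
03:22 UTC − 5h = 22:22 Bryvik Republic (rolling into the previous day, 27 March 2024).

22:22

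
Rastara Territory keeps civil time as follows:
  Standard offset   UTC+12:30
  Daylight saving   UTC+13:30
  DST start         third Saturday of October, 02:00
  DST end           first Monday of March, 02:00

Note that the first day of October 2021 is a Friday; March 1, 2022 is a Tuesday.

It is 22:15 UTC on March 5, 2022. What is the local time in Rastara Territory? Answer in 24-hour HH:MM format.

11:45

1 October 2021 is a Friday, so the first Saturday is October 2 and the third is October 16.
1 March 2022 is a Tuesday, so the first Monday is March 7.
At the standard offset (UTC+12:30), 22:15 UTC + 12h30m = 10:45 Rastara Territory standard time (rolling into the next day, 6 March 2022).
The standard-time date in Rastara Territory, March 6, 2022, lies within the daylight-saving period (16 October 2021 – 7 March 2022), so Rastara Territory is on daylight time, UTC+13:30.
22:15 UTC + 13h30m = 11:45 local (rolling into the next day, 6 March 2022).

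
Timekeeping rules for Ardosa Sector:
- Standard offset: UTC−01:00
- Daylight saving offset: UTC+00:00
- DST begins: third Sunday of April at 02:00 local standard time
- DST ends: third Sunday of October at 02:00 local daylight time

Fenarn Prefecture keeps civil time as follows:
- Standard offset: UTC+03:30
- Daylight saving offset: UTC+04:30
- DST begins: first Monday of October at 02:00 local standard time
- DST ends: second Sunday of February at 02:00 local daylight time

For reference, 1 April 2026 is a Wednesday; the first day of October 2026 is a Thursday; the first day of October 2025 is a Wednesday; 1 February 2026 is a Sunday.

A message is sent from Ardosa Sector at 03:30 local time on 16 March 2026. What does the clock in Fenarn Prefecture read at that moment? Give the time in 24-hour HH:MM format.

08:00

1 April 2026 is a Wednesday, so the first Sunday is April 5 and the third is April 19.
1 October 2026 is a Thursday, so the first Sunday is October 4 and the third is October 18.
Daylight saving runs 19 April – 18 October; 16 March 2026 is outside that window, so Ardosa Sector is on standard time at UTC−01:00.
03:30 Ardosa Sector + 1h = 04:30 UTC.
1 October 2025 is a Wednesday, so the first Monday is October 6.
1 February 2026 is a Sunday, so the first Sunday is February 1 and the second is February 8.
At the standard offset (UTC+03:30), 04:30 UTC + 3h30m = 08:00 Fenarn Prefecture standard time.
Daylight saving runs 6 October 2025 – 8 February 2026; the standard-time date in Fenarn Prefecture, 16 March 2026, is outside that window, so Fenarn Prefecture is on standard time at UTC+03:30.
04:30 UTC + 3h30m = 08:00 Fenarn Prefecture.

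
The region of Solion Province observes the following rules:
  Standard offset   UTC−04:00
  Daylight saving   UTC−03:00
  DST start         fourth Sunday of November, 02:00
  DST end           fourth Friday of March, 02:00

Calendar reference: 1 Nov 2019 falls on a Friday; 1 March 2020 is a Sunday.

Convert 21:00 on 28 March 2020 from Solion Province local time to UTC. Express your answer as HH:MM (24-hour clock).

1 November 2019 is a Friday, so the first Sunday is November 3 and the fourth is November 24.
1 March 2020 is a Sunday, so the first Friday is March 6 and the fourth is March 27.
28 March 2020 is outside the daylight-saving period (24 November 2019 – 27 March 2020), so Solion Province is on standard time, UTC−04:00.
21:00 local + 4h = 01:00 UTC (rolling into the next day, 29 March 2020).

01:00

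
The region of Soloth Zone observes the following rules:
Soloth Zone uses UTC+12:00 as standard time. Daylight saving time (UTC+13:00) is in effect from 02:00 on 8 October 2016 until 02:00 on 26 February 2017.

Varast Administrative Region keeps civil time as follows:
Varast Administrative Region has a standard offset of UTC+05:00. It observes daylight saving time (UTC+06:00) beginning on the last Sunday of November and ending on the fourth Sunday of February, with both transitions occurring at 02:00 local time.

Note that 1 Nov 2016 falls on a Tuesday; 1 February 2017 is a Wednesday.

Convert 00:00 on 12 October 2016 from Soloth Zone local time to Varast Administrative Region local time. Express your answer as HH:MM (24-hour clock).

16:00

12 October 2016 lies within the daylight-saving period (8 October 2016 – 26 February 2017), so Soloth Zone is on daylight time, UTC+13:00.
00:00 Soloth Zone − 13h = 11:00 UTC (rolling into the previous day, 11 October 2016).
1 November 2016 is a Tuesday, so Sundays fall on 6, 13, 20, 27; the last is November 27.
1 February 2017 is a Wednesday, so the first Sunday is February 5 and the fourth is February 26.
At the standard offset (UTC+05:00), 11:00 UTC + 5h = 16:00 Varast Administrative Region standard time.
The standard-time date in Varast Administrative Region, 11 October 2016, does not fall between 27 November 2016 and 26 February 2017, so daylight saving is not in effect and Varast Administrative Region is at UTC+05:00.
11:00 UTC + 5h = 16:00 Varast Administrative Region.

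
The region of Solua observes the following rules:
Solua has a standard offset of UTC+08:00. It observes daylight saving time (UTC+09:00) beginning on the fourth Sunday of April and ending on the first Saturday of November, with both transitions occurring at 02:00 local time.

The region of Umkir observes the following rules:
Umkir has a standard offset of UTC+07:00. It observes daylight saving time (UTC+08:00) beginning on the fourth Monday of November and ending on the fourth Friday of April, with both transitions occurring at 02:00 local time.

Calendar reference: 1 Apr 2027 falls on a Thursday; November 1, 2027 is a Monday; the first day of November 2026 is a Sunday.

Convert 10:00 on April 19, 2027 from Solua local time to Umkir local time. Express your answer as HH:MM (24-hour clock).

1 April 2027 is a Thursday, so the first Sunday is April 4 and the fourth is April 25.
1 November 2027 is a Monday, so the first Saturday is November 6.
Daylight saving runs 25 April – 6 November; April 19, 2027 is outside that window, so Solua is on standard time at UTC+08:00.
10:00 Solua − 8h = 02:00 UTC.
1 November 2026 is a Sunday, so the first Monday is November 2 and the fourth is November 23.
1 April 2027 is a Thursday, so the first Friday is April 2 and the fourth is April 23.
At the standard offset (UTC+07:00), 02:00 UTC + 7h = 09:00 Umkir standard time.
Daylight saving runs 23 November 2026 – 23 April 2027; the standard-time date in Umkir, April 19, 2027, is inside that window, so Umkir is at UTC+08:00.
02:00 UTC + 8h = 10:00 Umkir.

10:00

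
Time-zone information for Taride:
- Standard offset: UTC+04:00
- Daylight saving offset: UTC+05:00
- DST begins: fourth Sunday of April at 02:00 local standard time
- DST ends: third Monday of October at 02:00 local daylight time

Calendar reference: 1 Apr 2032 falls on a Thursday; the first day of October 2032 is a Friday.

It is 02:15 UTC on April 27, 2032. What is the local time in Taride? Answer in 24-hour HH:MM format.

1 April 2032 is a Thursday, so the first Sunday is April 4 and the fourth is April 25.
1 October 2032 is a Friday, so the first Monday is October 4 and the third is October 18.
At the standard offset (UTC+04:00), 02:15 UTC + 4h = 06:15 Taride standard time.
The standard-time date in Taride, April 27, 2032, falls between 25 April and 18 October, so daylight saving is in effect and Taride is at UTC+05:00.
02:15 UTC + 5h = 07:15 local.

07:15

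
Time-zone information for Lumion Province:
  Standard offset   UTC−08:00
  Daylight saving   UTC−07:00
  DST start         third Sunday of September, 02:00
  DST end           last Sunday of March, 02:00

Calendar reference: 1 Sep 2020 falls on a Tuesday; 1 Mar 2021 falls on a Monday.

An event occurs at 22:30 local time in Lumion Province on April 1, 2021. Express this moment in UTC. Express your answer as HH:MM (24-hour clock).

06:30

1 September 2020 is a Tuesday, so the first Sunday is September 6 and the third is September 20.
1 March 2021 is a Monday, so Sundays fall on 7, 14, 21, 28; the last is March 28.
April 1, 2021 is outside the daylight-saving period (20 September 2020 – 28 March 2021), so Lumion Province is on standard time, UTC−08:00.
22:30 local + 8h = 06:30 UTC (rolling into the next day, 2 April 2021).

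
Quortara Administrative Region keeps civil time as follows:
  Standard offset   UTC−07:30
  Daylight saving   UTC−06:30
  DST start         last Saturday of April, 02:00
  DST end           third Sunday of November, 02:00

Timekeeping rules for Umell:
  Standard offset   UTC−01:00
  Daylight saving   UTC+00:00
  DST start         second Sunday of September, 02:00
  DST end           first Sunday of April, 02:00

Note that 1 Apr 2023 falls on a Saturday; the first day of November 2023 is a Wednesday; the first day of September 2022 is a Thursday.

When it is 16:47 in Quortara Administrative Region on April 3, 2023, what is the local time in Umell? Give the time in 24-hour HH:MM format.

1 April 2023 is a Saturday, so Saturdays fall on 1, 8, 15, 22, 29; the last is April 29.
1 November 2023 is a Wednesday, so the first Sunday is November 5 and the third is November 19.
April 3, 2023 does not fall between 29 April and 19 November, so daylight saving is not in effect and Quortara Administrative Region is at UTC−07:30.
16:47 Quortara Administrative Region + 7h30m = 00:17 UTC (rolling into the next day, 4 April 2023).
1 September 2022 is a Thursday, so the first Sunday is September 4 and the second is September 11.
1 April 2023 is a Saturday, so the first Sunday is April 2.
At the standard offset (UTC−01:00), 00:17 UTC − 1h = 23:17 Umell standard time (rolling into the previous day, 3 April 2023).
The standard-time date in Umell, April 3, 2023, does not fall between 11 September 2022 and 2 April 2023, so daylight saving is not in effect and Umell is at UTC−01:00.
00:17 UTC − 1h = 23:17 Umell (rolling into the previous day, 3 April 2023).

23:17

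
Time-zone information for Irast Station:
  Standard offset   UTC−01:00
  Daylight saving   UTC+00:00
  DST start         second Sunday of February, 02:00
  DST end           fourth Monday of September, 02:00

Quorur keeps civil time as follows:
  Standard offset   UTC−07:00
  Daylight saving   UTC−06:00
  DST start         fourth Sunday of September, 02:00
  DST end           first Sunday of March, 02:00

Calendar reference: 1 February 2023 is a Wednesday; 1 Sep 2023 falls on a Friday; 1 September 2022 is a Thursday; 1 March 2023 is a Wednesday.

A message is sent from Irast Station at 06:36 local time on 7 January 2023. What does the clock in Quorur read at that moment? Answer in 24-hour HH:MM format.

1 February 2023 is a Wednesday, so the first Sunday is February 5 and the second is February 12.
1 September 2023 is a Friday, so the first Monday is September 4 and the fourth is September 25.
7 January 2023 is outside the daylight-saving period (12 February – 25 September), so Irast Station is on standard time, UTC−01:00.
06:36 Irast Station + 1h = 07:36 UTC.
1 September 2022 is a Thursday, so the first Sunday is September 4 and the fourth is September 25.
1 March 2023 is a Wednesday, so the first Sunday is March 5.
At the standard offset (UTC−07:00), 07:36 UTC − 7h = 00:36 Quorur standard time.
The standard-time date in Quorur, 7 January 2023, falls between 25 September 2022 and 5 March 2023, so daylight saving is in effect and Quorur is at UTC−06:00.
07:36 UTC − 6h = 01:36 Quorur.

01:36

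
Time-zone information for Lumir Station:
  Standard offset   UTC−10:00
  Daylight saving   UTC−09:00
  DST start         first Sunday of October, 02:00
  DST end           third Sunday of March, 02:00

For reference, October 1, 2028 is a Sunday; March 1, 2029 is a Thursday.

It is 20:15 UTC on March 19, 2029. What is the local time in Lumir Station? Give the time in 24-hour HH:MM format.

1 October 2028 is a Sunday, so the first Sunday is October 1.
1 March 2029 is a Thursday, so the first Sunday is March 4 and the third is March 18.
At the standard offset (UTC−10:00), 20:15 UTC − 10h = 10:15 Lumir Station standard time.
The standard-time date in Lumir Station, March 19, 2029, does not fall between 1 October 2028 and 18 March 2029, so daylight saving is not in effect and Lumir Station is at UTC−10:00.
20:15 UTC − 10h = 10:15 local.

10:15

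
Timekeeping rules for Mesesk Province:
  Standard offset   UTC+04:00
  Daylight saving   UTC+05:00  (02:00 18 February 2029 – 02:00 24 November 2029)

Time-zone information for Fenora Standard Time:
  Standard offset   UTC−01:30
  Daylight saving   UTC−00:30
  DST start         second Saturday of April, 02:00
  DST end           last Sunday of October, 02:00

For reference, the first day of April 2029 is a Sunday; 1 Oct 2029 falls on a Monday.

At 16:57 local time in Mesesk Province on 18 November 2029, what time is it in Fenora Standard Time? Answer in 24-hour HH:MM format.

10:27

18 November 2029 falls between 18 February and 24 November, so daylight saving is in effect and Mesesk Province is at UTC+05:00.
16:57 Mesesk Province − 5h = 11:57 UTC.
1 April 2029 is a Sunday, so the first Saturday is April 7 and the second is April 14.
1 October 2029 is a Monday, so Sundays fall on 7, 14, 21, 28; the last is October 28.
At the standard offset (UTC−01:30), 11:57 UTC − 1h30m = 10:27 Fenora Standard Time standard time.
The standard-time date in Fenora Standard Time, 18 November 2029, is outside the daylight-saving period (14 April – 28 October), so Fenora Standard Time is on standard time, UTC−01:30.
11:57 UTC − 1h30m = 10:27 Fenora Standard Time.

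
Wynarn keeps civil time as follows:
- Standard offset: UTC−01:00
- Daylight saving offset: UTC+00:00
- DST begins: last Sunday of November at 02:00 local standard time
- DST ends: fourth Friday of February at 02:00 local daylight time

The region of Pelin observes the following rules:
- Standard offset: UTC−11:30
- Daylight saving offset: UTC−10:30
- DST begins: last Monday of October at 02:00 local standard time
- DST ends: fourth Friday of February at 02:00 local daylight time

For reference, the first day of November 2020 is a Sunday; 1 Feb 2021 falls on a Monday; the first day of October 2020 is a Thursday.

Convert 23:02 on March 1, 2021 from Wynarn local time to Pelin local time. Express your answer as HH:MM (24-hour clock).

1 November 2020 is a Sunday, so Sundays fall on 1, 8, 15, 22, 29; the last is November 29.
1 February 2021 is a Monday, so the first Friday is February 5 and the fourth is February 26.
March 1, 2021 does not fall between 29 November 2020 and 26 February 2021, so daylight saving is not in effect and Wynarn is at UTC−01:00.
23:02 Wynarn + 1h = 00:02 UTC (rolling into the next day, 2 March 2021).
1 October 2020 is a Thursday, so Mondays fall on 5, 12, 19, 26; the last is October 26.
1 February 2021 is a Monday, so the first Friday is February 5 and the fourth is February 26.
At the standard offset (UTC−11:30), 00:02 UTC − 11h30m = 12:32 Pelin standard time (rolling into the previous day, 1 March 2021).
The standard-time date in Pelin, March 1, 2021, does not fall between 26 October 2020 and 26 February 2021, so daylight saving is not in effect and Pelin is at UTC−11:30.
00:02 UTC − 11h30m = 12:32 Pelin (rolling into the previous day, 1 March 2021).

12:32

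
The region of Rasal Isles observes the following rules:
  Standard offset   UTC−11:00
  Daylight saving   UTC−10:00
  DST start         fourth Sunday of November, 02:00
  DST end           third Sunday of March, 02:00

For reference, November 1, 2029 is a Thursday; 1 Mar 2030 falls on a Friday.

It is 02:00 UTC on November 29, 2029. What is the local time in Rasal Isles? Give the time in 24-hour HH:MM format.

1 November 2029 is a Thursday, so the first Sunday is November 4 and the fourth is November 25.
1 March 2030 is a Friday, so the first Sunday is March 3 and the third is March 17.
At the standard offset (UTC−11:00), 02:00 UTC − 11h = 15:00 Rasal Isles standard time (rolling into the previous day, 28 November 2029).
The standard-time date in Rasal Isles, November 28, 2029, falls between 25 November 2029 and 17 March 2030, so daylight saving is in effect and Rasal Isles is at UTC−10:00.
02:00 UTC − 10h = 16:00 local (rolling into the previous day, 28 November 2029).

16:00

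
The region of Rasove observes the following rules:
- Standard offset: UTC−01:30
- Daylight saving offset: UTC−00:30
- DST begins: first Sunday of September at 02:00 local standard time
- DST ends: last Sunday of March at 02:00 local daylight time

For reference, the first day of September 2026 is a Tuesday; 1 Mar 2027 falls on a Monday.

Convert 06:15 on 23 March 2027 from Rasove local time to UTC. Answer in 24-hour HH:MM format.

06:45

1 September 2026 is a Tuesday, so the first Sunday is September 6.
1 March 2027 is a Monday, so Sundays fall on 7, 14, 21, 28; the last is March 28.
23 March 2027 falls between 6 September 2026 and 28 March 2027, so daylight saving is in effect and Rasove is at UTC−00:30.
06:15 local + 0h30m = 06:45 UTC.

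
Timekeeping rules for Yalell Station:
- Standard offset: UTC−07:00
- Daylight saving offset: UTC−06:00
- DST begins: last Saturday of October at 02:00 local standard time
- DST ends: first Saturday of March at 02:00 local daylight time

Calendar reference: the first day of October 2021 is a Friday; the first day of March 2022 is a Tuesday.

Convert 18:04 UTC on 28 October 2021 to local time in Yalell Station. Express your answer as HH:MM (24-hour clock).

11:04

1 October 2021 is a Friday, so Saturdays fall on 2, 9, 16, 23, 30; the last is October 30.
1 March 2022 is a Tuesday, so the first Saturday is March 5.
At the standard offset (UTC−07:00), 18:04 UTC − 7h = 11:04 Yalell Station standard time.
Daylight saving runs 30 October 2021 – 5 March 2022; the standard-time date in Yalell Station, 28 October 2021, is outside that window, so Yalell Station is on standard time at UTC−07:00.
18:04 UTC − 7h = 11:04 local.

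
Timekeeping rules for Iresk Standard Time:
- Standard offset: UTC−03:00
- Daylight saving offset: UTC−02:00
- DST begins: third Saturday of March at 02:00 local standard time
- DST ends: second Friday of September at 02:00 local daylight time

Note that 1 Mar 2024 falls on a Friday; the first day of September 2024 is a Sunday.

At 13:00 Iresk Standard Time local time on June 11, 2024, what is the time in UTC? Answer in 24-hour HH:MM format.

15:00

1 March 2024 is a Friday, so the first Saturday is March 2 and the third is March 16.
1 September 2024 is a Sunday, so the first Friday is September 6 and the second is September 13.
June 11, 2024 falls between 16 March and 13 September, so daylight saving is in effect and Iresk Standard Time is at UTC−02:00.
13:00 local + 2h = 15:00 UTC.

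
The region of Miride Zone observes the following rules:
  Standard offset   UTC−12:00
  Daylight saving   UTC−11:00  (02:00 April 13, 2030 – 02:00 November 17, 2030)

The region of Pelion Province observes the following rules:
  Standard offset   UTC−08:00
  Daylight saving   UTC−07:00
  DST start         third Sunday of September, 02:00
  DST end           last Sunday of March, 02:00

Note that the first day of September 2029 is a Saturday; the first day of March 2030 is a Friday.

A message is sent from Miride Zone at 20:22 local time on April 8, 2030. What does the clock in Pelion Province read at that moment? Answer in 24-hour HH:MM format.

00:22

Daylight saving runs 13 April – 17 November; April 8, 2030 is outside that window, so Miride Zone is on standard time at UTC−12:00.
20:22 Miride Zone + 12h = 08:22 UTC (rolling into the next day, 9 April 2030).
1 September 2029 is a Saturday, so the first Sunday is September 2 and the third is September 16.
1 March 2030 is a Friday, so Sundays fall on 3, 10, 17, 24, 31; the last is March 31.
At the standard offset (UTC−08:00), 08:22 UTC − 8h = 00:22 Pelion Province standard time.
Daylight saving runs 16 September 2029 – 31 March 2030; the standard-time date in Pelion Province, April 9, 2030, is outside that window, so Pelion Province is on standard time at UTC−08:00.
08:22 UTC − 8h = 00:22 Pelion Province.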